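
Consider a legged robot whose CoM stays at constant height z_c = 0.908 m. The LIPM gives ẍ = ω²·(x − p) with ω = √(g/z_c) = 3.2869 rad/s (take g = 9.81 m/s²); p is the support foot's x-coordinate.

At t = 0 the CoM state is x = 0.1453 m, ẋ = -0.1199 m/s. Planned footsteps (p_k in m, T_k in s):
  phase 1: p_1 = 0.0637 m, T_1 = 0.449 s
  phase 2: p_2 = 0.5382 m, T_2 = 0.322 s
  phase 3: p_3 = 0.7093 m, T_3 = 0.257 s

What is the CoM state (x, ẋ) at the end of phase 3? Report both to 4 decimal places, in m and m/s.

phase 1: p=0.0637, T=0.449, ωT=1.475818, cosh=2.301602, sinh=2.073011; start (x,ẋ)=(0.145300, -0.119900) → end (x,ẋ)=(0.175891, 0.280042)
phase 2: p=0.5382, T=0.322, ωT=1.058382, cosh=1.614360, sinh=1.267344; start (x,ẋ)=(0.175891, 0.280042) → end (x,ẋ)=(0.061280, -1.057156)
phase 3: p=0.7093, T=0.257, ωT=0.844733, cosh=1.378514, sinh=0.948843; start (x,ẋ)=(0.061280, -1.057156) → end (x,ẋ)=(-0.489178, -3.478317)

x = -0.4892, ẋ = -3.4783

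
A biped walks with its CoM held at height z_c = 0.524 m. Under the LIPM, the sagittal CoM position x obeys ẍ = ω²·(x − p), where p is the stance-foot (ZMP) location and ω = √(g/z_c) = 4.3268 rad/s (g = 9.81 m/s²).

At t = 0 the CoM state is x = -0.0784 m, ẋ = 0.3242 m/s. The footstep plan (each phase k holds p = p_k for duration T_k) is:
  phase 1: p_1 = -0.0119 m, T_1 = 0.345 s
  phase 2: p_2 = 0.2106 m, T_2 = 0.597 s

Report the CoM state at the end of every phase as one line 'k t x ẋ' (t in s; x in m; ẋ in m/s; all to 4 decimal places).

phase 1: p=-0.0119, T=0.345, ωT=1.492746, cosh=2.337026, sinh=2.112271; start (x,ẋ)=(-0.078400, 0.324200) → end (x,ẋ)=(-0.009043, 0.149895)
phase 2: p=0.2106, T=0.597, ωT=2.583100, cosh=6.656823, sinh=6.581284; start (x,ẋ)=(-0.009043, 0.149895) → end (x,ẋ)=(-1.023528, -5.256711)

1 0.3450 -0.0090 0.1499
2 0.9420 -1.0235 -5.2567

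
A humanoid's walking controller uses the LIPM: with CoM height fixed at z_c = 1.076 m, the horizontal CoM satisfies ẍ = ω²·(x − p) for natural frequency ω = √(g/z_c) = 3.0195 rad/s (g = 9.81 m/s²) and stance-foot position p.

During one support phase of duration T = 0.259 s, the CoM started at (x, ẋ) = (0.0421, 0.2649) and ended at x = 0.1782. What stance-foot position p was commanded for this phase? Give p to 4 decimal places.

ωT = 3.0195·0.259 = 0.782050; cosh(ωT) = 1.321708, sinh(ωT) = 0.864241
x(T) = p + (x₀−p)·cosh(ωT) + (ẋ₀/ω)·sinh(ωT) ⇒ p·(1 − cosh) = x(T) − x₀·cosh − (ẋ₀/ω)·sinh
numerator   = 0.1782 − (0.0421)·1.321708 − (0.2649/3.0195)·0.864241 = 0.046736
denominator = 1 − 1.321708 = -0.321708
p = 0.046736 / -0.321708 = -0.1453

p = -0.1453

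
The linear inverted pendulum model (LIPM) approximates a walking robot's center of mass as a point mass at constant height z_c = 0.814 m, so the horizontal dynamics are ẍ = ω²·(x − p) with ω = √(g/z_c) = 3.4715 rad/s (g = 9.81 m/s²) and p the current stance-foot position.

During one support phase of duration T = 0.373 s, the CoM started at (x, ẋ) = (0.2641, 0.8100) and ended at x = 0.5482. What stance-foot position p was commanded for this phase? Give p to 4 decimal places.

p = 0.3782

ωT = 3.4715·0.373 = 1.294869; cosh(ωT) = 1.962227, sinh(ωT) = 1.688293
x(T) = p + (x₀−p)·cosh(ωT) + (ẋ₀/ω)·sinh(ωT) ⇒ p·(1 − cosh) = x(T) − x₀·cosh − (ẋ₀/ω)·sinh
numerator   = 0.5482 − (0.2641)·1.962227 − (0.8100/3.4715)·1.688293 = -0.363951
denominator = 1 − 1.962227 = -0.962227
p = -0.363951 / -0.962227 = 0.3782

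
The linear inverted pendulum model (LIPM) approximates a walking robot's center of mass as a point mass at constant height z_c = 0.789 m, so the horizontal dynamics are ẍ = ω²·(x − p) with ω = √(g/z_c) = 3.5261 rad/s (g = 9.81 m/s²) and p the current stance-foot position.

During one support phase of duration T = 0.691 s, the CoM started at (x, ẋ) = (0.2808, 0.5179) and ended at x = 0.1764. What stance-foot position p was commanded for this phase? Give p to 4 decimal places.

p = 0.4778

ωT = 3.5261·0.691 = 2.436535; cosh(ωT) = 5.760410, sinh(ωT) = 5.672947
x(T) = p + (x₀−p)·cosh(ωT) + (ẋ₀/ω)·sinh(ωT) ⇒ p·(1 − cosh) = x(T) − x₀·cosh − (ẋ₀/ω)·sinh
numerator   = 0.1764 − (0.2808)·5.760410 − (0.5179/3.5261)·5.672947 = -2.274344
denominator = 1 − 5.760410 = -4.760410
p = -2.274344 / -4.760410 = 0.4778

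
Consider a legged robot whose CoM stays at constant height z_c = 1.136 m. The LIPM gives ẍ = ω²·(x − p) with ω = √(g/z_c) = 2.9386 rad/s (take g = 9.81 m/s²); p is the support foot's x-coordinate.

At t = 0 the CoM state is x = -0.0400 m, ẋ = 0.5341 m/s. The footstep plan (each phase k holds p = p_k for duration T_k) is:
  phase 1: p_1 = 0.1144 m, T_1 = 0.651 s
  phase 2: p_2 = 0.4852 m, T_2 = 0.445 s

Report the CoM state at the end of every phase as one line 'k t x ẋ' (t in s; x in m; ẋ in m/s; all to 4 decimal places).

phase 1: p=0.1144, T=0.651, ωT=1.913029, cosh=3.460602, sinh=3.312970; start (x,ẋ)=(-0.040000, 0.534100) → end (x,ẋ)=(0.182226, 0.345148)
phase 2: p=0.4852, T=0.445, ωT=1.307677, cosh=1.984011, sinh=1.713563; start (x,ẋ)=(0.182226, 0.345148) → end (x,ẋ)=(0.085359, -0.840843)

1 0.6510 0.1822 0.3451
2 1.0960 0.0854 -0.8408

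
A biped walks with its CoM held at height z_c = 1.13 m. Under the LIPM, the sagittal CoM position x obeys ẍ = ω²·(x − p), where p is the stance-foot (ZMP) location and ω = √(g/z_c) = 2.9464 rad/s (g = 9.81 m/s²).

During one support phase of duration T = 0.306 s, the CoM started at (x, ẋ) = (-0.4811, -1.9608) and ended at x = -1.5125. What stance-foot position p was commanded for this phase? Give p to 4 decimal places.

p = 0.3165

ωT = 2.9464·0.306 = 0.901598; cosh(ωT) = 1.434729, sinh(ωT) = 1.028809
x(T) = p + (x₀−p)·cosh(ωT) + (ẋ₀/ω)·sinh(ωT) ⇒ p·(1 − cosh) = x(T) − x₀·cosh − (ẋ₀/ω)·sinh
numerator   = -1.5125 − (-0.4811)·1.434729 − (-1.9608/2.9464)·1.028809 = -0.137590
denominator = 1 − 1.434729 = -0.434729
p = -0.137590 / -0.434729 = 0.3165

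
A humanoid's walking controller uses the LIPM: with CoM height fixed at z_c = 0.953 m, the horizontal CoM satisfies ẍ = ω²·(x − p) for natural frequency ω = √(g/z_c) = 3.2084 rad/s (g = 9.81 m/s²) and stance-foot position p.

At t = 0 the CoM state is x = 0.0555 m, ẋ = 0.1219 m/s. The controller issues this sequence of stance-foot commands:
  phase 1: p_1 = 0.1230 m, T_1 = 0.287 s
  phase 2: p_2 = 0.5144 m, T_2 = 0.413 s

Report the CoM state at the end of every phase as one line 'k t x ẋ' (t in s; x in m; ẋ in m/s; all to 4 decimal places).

phase 1: p=0.1230, T=0.287, ωT=0.920811, cosh=1.454761, sinh=1.056565; start (x,ẋ)=(0.055500, 0.121900) → end (x,ẋ)=(0.064947, -0.051482)
phase 2: p=0.5144, T=0.413, ωT=1.325069, cosh=2.014115, sinh=1.748331; start (x,ẋ)=(0.064947, -0.051482) → end (x,ẋ)=(-0.418904, -2.624828)

1 0.2870 0.0649 -0.0515
2 0.7000 -0.4189 -2.6248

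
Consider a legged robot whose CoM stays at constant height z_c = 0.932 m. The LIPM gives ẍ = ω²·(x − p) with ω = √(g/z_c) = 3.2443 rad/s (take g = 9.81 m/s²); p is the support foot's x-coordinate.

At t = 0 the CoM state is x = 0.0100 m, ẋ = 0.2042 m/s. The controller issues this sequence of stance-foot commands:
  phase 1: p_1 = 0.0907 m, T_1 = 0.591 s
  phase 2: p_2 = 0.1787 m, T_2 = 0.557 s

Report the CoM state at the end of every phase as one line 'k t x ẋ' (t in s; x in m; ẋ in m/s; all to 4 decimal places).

1 0.5910 0.0197 -0.1617
2 1.1480 -0.4664 -2.0347

phase 1: p=0.0907, T=0.591, ωT=1.917381, cosh=3.475056, sinh=3.328064; start (x,ẋ)=(0.010000, 0.204200) → end (x,ẋ)=(0.019735, -0.161731)
phase 2: p=0.1787, T=0.557, ωT=1.807075, cosh=3.128367, sinh=2.964234; start (x,ẋ)=(0.019735, -0.161731) → end (x,ẋ)=(-0.466369, -2.034696)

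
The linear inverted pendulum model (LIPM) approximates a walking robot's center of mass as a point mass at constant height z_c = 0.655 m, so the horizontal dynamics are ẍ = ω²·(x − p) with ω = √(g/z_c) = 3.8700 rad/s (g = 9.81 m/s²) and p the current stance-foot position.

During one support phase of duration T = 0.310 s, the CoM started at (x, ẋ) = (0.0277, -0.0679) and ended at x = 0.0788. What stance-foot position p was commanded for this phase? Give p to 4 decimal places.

ωT = 3.8700·0.310 = 1.199700; cosh(ωT) = 1.810203, sinh(ωT) = 1.508918
x(T) = p + (x₀−p)·cosh(ωT) + (ẋ₀/ω)·sinh(ωT) ⇒ p·(1 − cosh) = x(T) − x₀·cosh − (ẋ₀/ω)·sinh
numerator   = 0.0788 − (0.0277)·1.810203 − (-0.0679/3.8700)·1.508918 = 0.055132
denominator = 1 − 1.810203 = -0.810203
p = 0.055132 / -0.810203 = -0.0680

p = -0.0680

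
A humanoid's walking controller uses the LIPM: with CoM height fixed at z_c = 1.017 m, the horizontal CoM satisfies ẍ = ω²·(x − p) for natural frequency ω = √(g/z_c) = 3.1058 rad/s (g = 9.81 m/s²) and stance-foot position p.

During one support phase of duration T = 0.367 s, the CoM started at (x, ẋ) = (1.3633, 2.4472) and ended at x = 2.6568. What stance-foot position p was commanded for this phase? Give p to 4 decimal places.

ωT = 3.1058·0.367 = 1.139829; cosh(ωT) = 1.723053, sinh(ωT) = 1.403179
x(T) = p + (x₀−p)·cosh(ωT) + (ẋ₀/ω)·sinh(ωT) ⇒ p·(1 − cosh) = x(T) − x₀·cosh − (ẋ₀/ω)·sinh
numerator   = 2.6568 − (1.3633)·1.723053 − (2.4472/3.1058)·1.403179 = -0.797867
denominator = 1 − 1.723053 = -0.723053
p = -0.797867 / -0.723053 = 1.1035

p = 1.1035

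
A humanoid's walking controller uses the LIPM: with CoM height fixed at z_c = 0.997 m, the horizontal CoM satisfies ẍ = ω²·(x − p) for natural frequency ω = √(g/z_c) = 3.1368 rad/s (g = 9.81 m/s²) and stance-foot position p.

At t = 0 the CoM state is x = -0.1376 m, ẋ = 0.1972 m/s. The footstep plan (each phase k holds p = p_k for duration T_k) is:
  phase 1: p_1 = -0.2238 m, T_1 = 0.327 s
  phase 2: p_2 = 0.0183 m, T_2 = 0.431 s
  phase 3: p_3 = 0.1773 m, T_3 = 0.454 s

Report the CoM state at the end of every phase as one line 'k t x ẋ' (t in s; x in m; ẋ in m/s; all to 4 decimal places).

phase 1: p=-0.2238, T=0.327, ωT=1.025734, cosh=1.573837, sinh=1.215304; start (x,ẋ)=(-0.137600, 0.197200) → end (x,ẋ)=(-0.011733, 0.638969)
phase 2: p=0.0183, T=0.431, ωT=1.351961, cosh=2.061865, sinh=1.803132; start (x,ẋ)=(-0.011733, 0.638969) → end (x,ẋ)=(0.323675, 1.147598)
phase 3: p=0.1773, T=0.454, ωT=1.424107, cosh=2.197435, sinh=1.956712; start (x,ẋ)=(0.323675, 1.147598) → end (x,ẋ)=(1.214814, 3.420198)

1 0.3270 -0.0117 0.6390
2 0.7580 0.3237 1.1476
3 1.2120 1.2148 3.4202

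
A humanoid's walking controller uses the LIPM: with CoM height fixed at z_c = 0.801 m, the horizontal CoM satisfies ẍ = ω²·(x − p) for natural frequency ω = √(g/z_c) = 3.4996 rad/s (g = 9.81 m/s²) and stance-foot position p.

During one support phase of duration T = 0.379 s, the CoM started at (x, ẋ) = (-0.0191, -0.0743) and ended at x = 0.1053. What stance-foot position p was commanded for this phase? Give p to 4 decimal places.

p = -0.1781

ωT = 3.4996·0.379 = 1.326348; cosh(ωT) = 2.016353, sinh(ωT) = 1.750908
x(T) = p + (x₀−p)·cosh(ωT) + (ẋ₀/ω)·sinh(ωT) ⇒ p·(1 − cosh) = x(T) − x₀·cosh − (ẋ₀/ω)·sinh
numerator   = 0.1053 − (-0.0191)·2.016353 − (-0.0743/3.4996)·1.750908 = 0.180986
denominator = 1 − 2.016353 = -1.016353
p = 0.180986 / -1.016353 = -0.1781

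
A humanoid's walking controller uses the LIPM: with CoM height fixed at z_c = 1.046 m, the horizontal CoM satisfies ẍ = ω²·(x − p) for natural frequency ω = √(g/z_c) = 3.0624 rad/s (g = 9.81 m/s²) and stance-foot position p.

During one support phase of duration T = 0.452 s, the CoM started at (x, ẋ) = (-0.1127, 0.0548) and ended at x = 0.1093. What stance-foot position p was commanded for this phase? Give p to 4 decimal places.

p = -0.2809

ωT = 3.0624·0.452 = 1.384205; cosh(ωT) = 2.121087, sinh(ωT) = 1.870564
x(T) = p + (x₀−p)·cosh(ωT) + (ẋ₀/ω)·sinh(ωT) ⇒ p·(1 − cosh) = x(T) − x₀·cosh − (ẋ₀/ω)·sinh
numerator   = 0.1093 − (-0.1127)·2.121087 − (0.0548/3.0624)·1.870564 = 0.314874
denominator = 1 − 2.121087 = -1.121087
p = 0.314874 / -1.121087 = -0.2809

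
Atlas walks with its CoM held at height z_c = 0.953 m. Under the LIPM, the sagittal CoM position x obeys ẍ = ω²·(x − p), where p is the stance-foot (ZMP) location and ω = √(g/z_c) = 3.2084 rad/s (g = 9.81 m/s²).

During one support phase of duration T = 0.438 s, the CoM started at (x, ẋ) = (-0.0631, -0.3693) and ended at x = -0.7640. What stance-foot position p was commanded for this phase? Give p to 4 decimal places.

p = 0.3507

ωT = 3.2084·0.438 = 1.405279; cosh(ωT) = 2.160982, sinh(ωT) = 1.915683
x(T) = p + (x₀−p)·cosh(ωT) + (ẋ₀/ω)·sinh(ωT) ⇒ p·(1 − cosh) = x(T) − x₀·cosh − (ẋ₀/ω)·sinh
numerator   = -0.7640 − (-0.0631)·2.160982 − (-0.3693/3.2084)·1.915683 = -0.407139
denominator = 1 − 2.160982 = -1.160982
p = -0.407139 / -1.160982 = 0.3507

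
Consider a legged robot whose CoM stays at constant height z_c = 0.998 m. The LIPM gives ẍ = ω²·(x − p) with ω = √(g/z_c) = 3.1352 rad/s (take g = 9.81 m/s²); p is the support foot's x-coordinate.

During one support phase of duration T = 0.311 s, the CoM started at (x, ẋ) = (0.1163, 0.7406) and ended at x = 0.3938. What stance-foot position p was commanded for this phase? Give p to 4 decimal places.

ωT = 3.1352·0.311 = 0.975047; cosh(ωT) = 1.514233, sinh(ωT) = 1.137059
x(T) = p + (x₀−p)·cosh(ωT) + (ẋ₀/ω)·sinh(ωT) ⇒ p·(1 − cosh) = x(T) − x₀·cosh − (ẋ₀/ω)·sinh
numerator   = 0.3938 − (0.1163)·1.514233 − (0.7406/3.1352)·1.137059 = -0.050903
denominator = 1 − 1.514233 = -0.514233
p = -0.050903 / -0.514233 = 0.0990

p = 0.0990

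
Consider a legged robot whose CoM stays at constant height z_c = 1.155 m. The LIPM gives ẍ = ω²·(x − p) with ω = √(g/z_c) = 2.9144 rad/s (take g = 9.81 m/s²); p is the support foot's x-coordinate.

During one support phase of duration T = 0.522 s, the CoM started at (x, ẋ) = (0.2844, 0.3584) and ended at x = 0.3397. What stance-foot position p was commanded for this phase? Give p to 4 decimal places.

ωT = 2.9144·0.522 = 1.521317; cosh(ωT) = 2.398337, sinh(ωT) = 2.179913
x(T) = p + (x₀−p)·cosh(ωT) + (ẋ₀/ω)·sinh(ωT) ⇒ p·(1 − cosh) = x(T) − x₀·cosh − (ẋ₀/ω)·sinh
numerator   = 0.3397 − (0.2844)·2.398337 − (0.3584/2.9144)·2.179913 = -0.610463
denominator = 1 − 2.398337 = -1.398337
p = -0.610463 / -1.398337 = 0.4366

p = 0.4366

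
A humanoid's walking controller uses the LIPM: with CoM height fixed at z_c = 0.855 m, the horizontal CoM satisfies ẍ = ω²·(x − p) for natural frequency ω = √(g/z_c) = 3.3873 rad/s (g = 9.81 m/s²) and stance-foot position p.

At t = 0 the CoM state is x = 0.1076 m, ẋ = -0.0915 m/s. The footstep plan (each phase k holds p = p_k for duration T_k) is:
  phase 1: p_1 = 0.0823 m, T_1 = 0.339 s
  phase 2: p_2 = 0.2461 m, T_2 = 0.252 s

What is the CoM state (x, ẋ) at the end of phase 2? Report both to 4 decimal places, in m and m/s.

x = 0.0161, ẋ = -0.5667

phase 1: p=0.0823, T=0.339, ωT=1.148295, cosh=1.734995, sinh=1.417817; start (x,ẋ)=(0.107600, -0.091500) → end (x,ẋ)=(0.087896, -0.037247)
phase 2: p=0.2461, T=0.252, ωT=0.853600, cosh=1.386981, sinh=0.961102; start (x,ẋ)=(0.087896, -0.037247) → end (x,ẋ)=(0.016106, -0.566699)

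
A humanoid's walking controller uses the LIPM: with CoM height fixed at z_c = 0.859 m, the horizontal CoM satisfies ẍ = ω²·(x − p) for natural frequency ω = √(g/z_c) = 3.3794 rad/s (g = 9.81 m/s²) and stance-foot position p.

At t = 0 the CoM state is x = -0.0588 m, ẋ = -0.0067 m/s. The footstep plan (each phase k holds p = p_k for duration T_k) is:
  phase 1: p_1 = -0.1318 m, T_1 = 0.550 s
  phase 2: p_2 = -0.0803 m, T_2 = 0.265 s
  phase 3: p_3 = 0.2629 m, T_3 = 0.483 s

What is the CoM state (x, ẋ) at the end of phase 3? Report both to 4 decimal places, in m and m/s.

x = 1.8807, ẋ = 5.7048

phase 1: p=-0.1318, T=0.550, ωT=1.858670, cosh=3.285539, sinh=3.129660; start (x,ẋ)=(-0.058800, -0.006700) → end (x,ẋ)=(0.101840, 0.750062)
phase 2: p=-0.0803, T=0.265, ωT=0.895541, cosh=1.428523, sinh=1.020137; start (x,ẋ)=(0.101840, 0.750062) → end (x,ẋ)=(0.406311, 1.699398)
phase 3: p=0.2629, T=0.483, ωT=1.632250, cosh=2.655431, sinh=2.459942; start (x,ẋ)=(0.406311, 1.699398) → end (x,ẋ)=(1.880749, 5.704829)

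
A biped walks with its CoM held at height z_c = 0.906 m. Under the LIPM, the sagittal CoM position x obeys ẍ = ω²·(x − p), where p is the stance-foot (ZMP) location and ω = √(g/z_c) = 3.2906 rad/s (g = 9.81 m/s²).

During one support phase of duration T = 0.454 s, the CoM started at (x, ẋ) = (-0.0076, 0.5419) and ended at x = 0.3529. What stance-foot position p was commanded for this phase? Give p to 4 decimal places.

p = -0.0167

ωT = 3.2906·0.454 = 1.493932; cosh(ωT) = 2.339533, sinh(ωT) = 2.115045
x(T) = p + (x₀−p)·cosh(ωT) + (ẋ₀/ω)·sinh(ωT) ⇒ p·(1 − cosh) = x(T) − x₀·cosh − (ẋ₀/ω)·sinh
numerator   = 0.3529 − (-0.0076)·2.339533 − (0.5419/3.2906)·2.115045 = 0.022372
denominator = 1 − 2.339533 = -1.339533
p = 0.022372 / -1.339533 = -0.0167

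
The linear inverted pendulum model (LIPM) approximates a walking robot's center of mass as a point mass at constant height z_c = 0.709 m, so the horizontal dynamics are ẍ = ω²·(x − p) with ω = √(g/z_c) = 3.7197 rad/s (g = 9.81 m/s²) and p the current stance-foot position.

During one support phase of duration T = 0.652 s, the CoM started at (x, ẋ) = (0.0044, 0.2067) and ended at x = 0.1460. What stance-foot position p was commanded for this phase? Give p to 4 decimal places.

p = 0.0406

ωT = 3.7197·0.652 = 2.425244; cosh(ωT) = 5.696724, sinh(ωT) = 5.608268
x(T) = p + (x₀−p)·cosh(ωT) + (ẋ₀/ω)·sinh(ωT) ⇒ p·(1 − cosh) = x(T) − x₀·cosh − (ẋ₀/ω)·sinh
numerator   = 0.1460 − (0.0044)·5.696724 − (0.2067/3.7197)·5.608268 = -0.190711
denominator = 1 − 5.696724 = -4.696724
p = -0.190711 / -4.696724 = 0.0406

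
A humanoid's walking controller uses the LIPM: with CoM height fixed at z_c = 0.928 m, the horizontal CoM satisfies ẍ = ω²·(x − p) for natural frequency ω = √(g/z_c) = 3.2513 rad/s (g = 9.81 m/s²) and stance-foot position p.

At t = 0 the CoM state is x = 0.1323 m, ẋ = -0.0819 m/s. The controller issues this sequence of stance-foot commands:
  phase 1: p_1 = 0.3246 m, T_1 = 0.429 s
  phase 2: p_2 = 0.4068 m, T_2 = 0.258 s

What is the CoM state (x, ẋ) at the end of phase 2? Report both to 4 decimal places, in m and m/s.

phase 1: p=0.3246, T=0.429, ωT=1.394808, cosh=2.141040, sinh=1.893159; start (x,ẋ)=(0.132300, -0.081900) → end (x,ẋ)=(-0.134810, -1.359001)
phase 2: p=0.4068, T=0.258, ωT=0.838835, cosh=1.372942, sinh=0.940729; start (x,ẋ)=(-0.134810, -1.359001) → end (x,ẋ)=(-0.730012, -3.522395)

x = -0.7300, ẋ = -3.5224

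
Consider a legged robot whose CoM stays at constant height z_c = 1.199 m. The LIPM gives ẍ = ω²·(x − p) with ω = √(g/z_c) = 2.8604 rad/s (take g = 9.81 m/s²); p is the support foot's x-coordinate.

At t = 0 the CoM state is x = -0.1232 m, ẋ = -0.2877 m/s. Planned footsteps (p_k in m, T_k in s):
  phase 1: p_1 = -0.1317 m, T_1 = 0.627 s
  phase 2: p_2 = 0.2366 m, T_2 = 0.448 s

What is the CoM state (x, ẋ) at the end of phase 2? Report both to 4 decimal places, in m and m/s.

phase 1: p=-0.1317, T=0.627, ωT=1.793471, cosh=3.088329, sinh=2.921948; start (x,ẋ)=(-0.123200, -0.287700) → end (x,ẋ)=(-0.399340, -0.817470)
phase 2: p=0.2366, T=0.448, ωT=1.281459, cosh=1.939762, sinh=1.662130; start (x,ẋ)=(-0.399340, -0.817470) → end (x,ẋ)=(-1.471989, -4.609181)

x = -1.4720, ẋ = -4.6092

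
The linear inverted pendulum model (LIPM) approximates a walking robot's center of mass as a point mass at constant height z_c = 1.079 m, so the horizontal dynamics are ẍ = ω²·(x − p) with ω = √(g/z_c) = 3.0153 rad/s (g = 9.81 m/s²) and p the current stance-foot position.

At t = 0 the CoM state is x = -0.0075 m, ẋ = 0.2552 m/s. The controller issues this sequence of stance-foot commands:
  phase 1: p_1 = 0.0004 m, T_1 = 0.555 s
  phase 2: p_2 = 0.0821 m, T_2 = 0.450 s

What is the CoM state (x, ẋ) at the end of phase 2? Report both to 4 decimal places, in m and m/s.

x = 0.7051, ẋ = 1.9554

phase 1: p=0.0004, T=0.555, ωT=1.673492, cosh=2.759169, sinh=2.571578; start (x,ẋ)=(-0.007500, 0.255200) → end (x,ẋ)=(0.196248, 0.642883)
phase 2: p=0.0821, T=0.450, ωT=1.356885, cosh=2.070769, sinh=1.813307; start (x,ẋ)=(0.196248, 0.642883) → end (x,ẋ)=(0.705084, 1.955385)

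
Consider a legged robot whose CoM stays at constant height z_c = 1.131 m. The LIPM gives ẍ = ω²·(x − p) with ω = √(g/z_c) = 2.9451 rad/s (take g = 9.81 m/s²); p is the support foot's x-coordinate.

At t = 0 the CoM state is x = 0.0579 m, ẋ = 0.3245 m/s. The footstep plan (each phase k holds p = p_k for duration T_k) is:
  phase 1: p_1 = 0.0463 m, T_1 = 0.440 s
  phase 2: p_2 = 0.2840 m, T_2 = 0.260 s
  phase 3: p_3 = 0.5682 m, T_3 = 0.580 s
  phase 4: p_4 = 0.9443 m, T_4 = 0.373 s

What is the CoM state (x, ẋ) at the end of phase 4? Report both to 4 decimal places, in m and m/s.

x = 1.6430, ẋ = 2.4995

phase 1: p=0.0463, T=0.440, ωT=1.295844, cosh=1.963873, sinh=1.690206; start (x,ẋ)=(0.057900, 0.324500) → end (x,ẋ)=(0.255313, 0.695019)
phase 2: p=0.2840, T=0.260, ωT=0.765726, cosh=1.307776, sinh=0.842779; start (x,ẋ)=(0.255313, 0.695019) → end (x,ẋ)=(0.445373, 0.837726)
phase 3: p=0.5682, T=0.580, ωT=1.708158, cosh=2.849993, sinh=2.668794; start (x,ẋ)=(0.445373, 0.837726) → end (x,ẋ)=(0.977275, 1.422108)
phase 4: p=0.9443, T=0.373, ωT=1.098522, cosh=1.666547, sinh=1.333183; start (x,ẋ)=(0.977275, 1.422108) → end (x,ẋ)=(1.643012, 2.499481)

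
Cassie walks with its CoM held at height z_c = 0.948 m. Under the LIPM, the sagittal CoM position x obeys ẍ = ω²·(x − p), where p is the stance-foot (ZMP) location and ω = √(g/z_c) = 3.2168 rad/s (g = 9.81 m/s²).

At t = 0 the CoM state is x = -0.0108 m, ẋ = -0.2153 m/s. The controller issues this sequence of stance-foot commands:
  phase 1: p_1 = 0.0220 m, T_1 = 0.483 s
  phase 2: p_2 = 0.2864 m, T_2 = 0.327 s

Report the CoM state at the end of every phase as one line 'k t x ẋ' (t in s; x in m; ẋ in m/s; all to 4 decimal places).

phase 1: p=0.0220, T=0.483, ωT=1.553714, cosh=2.470232, sinh=2.258771; start (x,ẋ)=(-0.010800, -0.215300) → end (x,ẋ)=(-0.210203, -0.770166)
phase 2: p=0.2864, T=0.327, ωT=1.051894, cosh=1.606172, sinh=1.256896; start (x,ẋ)=(-0.210203, -0.770166) → end (x,ẋ)=(-0.812155, -3.244875)

1 0.4830 -0.2102 -0.7702
2 0.8100 -0.8122 -3.2449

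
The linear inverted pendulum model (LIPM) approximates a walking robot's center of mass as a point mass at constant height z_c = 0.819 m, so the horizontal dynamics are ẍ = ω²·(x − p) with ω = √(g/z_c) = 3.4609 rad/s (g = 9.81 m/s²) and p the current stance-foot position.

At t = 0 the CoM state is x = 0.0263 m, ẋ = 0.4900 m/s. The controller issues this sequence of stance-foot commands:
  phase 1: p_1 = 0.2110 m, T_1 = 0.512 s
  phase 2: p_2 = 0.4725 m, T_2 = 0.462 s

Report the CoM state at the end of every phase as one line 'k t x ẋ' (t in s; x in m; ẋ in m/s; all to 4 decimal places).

1 0.5120 0.0564 -0.3429
2 0.9740 -0.8339 -4.2997

phase 1: p=0.2110, T=0.512, ωT=1.771981, cosh=3.026245, sinh=2.856249; start (x,ẋ)=(0.026300, 0.490000) → end (x,ẋ)=(0.056445, -0.342935)
phase 2: p=0.4725, T=0.462, ωT=1.598936, cosh=2.574938, sinh=2.372826; start (x,ẋ)=(0.056445, -0.342935) → end (x,ẋ)=(-0.833935, -4.299727)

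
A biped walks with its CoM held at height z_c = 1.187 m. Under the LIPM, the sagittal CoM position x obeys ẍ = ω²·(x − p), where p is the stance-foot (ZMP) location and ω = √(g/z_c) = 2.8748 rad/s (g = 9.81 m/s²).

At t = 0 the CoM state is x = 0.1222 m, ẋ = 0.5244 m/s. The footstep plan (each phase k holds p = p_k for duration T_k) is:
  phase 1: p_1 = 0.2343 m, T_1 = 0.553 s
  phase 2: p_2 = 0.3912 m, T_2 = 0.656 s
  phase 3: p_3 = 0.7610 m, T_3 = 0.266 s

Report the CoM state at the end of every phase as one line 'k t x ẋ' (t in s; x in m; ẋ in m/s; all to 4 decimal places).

phase 1: p=0.2343, T=0.553, ωT=1.589764, cosh=2.553284, sinh=2.349310; start (x,ẋ)=(0.122200, 0.524400) → end (x,ẋ)=(0.376621, 0.581841)
phase 2: p=0.3912, T=0.656, ωT=1.885869, cosh=3.371888, sinh=3.220191; start (x,ẋ)=(0.376621, 0.581841) → end (x,ẋ)=(0.993787, 1.826939)
phase 3: p=0.7610, T=0.266, ωT=0.764697, cosh=1.306909, sinh=0.841434; start (x,ẋ)=(0.993787, 1.826939) → end (x,ẋ)=(1.599964, 2.950744)

1 0.5530 0.3766 0.5818
2 1.2090 0.9938 1.8269
3 1.4750 1.6000 2.9507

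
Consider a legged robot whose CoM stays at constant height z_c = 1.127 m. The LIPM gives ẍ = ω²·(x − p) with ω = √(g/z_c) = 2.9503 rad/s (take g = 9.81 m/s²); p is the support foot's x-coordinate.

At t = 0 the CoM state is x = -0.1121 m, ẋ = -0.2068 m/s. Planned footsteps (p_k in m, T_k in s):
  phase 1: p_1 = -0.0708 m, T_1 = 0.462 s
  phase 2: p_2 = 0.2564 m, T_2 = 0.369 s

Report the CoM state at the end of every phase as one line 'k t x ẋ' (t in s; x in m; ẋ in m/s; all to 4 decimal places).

1 0.4620 -0.2848 -0.6531
2 0.8310 -0.9299 -3.1823

phase 1: p=-0.0708, T=0.462, ωT=1.363039, cosh=2.081966, sinh=1.826084; start (x,ẋ)=(-0.112100, -0.206800) → end (x,ẋ)=(-0.284784, -0.653054)
phase 2: p=0.2564, T=0.369, ωT=1.088661, cosh=1.653480, sinh=1.316813; start (x,ẋ)=(-0.284784, -0.653054) → end (x,ẋ)=(-0.929916, -3.182308)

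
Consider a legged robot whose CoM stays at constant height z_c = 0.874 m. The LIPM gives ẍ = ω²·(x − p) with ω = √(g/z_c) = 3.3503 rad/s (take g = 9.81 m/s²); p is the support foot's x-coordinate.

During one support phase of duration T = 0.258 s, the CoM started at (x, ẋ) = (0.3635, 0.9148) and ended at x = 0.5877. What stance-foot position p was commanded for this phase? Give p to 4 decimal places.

p = 0.4700

ωT = 3.3503·0.258 = 0.864377; cosh(ωT) = 1.397421, sinh(ωT) = 0.976107
x(T) = p + (x₀−p)·cosh(ωT) + (ẋ₀/ω)·sinh(ωT) ⇒ p·(1 − cosh) = x(T) − x₀·cosh − (ẋ₀/ω)·sinh
numerator   = 0.5877 − (0.3635)·1.397421 − (0.9148/3.3503)·0.976107 = -0.186789
denominator = 1 − 1.397421 = -0.397421
p = -0.186789 / -0.397421 = 0.4700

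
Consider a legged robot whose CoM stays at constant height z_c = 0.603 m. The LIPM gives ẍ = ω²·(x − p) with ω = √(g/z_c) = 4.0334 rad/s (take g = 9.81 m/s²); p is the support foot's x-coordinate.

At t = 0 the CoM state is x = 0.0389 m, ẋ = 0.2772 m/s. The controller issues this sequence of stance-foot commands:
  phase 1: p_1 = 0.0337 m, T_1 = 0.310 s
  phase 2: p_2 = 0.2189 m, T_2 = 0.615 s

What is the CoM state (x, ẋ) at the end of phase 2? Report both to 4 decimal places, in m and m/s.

x = 0.6460, ẋ = 1.7913

phase 1: p=0.0337, T=0.310, ωT=1.250354, cosh=1.888991, sinh=1.602588; start (x,ẋ)=(0.038900, 0.277200) → end (x,ẋ)=(0.153662, 0.557240)
phase 2: p=0.2189, T=0.615, ωT=2.480541, cosh=6.015712, sinh=5.932014; start (x,ẋ)=(0.153662, 0.557240) → end (x,ẋ)=(0.645996, 1.791312)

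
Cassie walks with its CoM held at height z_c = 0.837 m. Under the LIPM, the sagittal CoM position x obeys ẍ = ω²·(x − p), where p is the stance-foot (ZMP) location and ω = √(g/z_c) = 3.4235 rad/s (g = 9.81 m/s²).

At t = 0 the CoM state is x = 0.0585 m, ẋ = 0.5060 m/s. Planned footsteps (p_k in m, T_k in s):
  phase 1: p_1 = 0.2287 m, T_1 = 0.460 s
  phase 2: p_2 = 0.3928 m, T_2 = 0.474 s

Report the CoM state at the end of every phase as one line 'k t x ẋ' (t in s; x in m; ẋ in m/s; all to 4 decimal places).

phase 1: p=0.2287, T=0.460, ωT=1.574810, cosh=2.518435, sinh=2.311388; start (x,ẋ)=(0.058500, 0.506000) → end (x,ẋ)=(0.141690, -0.072471)
phase 2: p=0.3928, T=0.474, ωT=1.622739, cosh=2.632154, sinh=2.434796; start (x,ẋ)=(0.141690, -0.072471) → end (x,ẋ)=(-0.319701, -2.283888)

1 0.4600 0.1417 -0.0725
2 0.9340 -0.3197 -2.2839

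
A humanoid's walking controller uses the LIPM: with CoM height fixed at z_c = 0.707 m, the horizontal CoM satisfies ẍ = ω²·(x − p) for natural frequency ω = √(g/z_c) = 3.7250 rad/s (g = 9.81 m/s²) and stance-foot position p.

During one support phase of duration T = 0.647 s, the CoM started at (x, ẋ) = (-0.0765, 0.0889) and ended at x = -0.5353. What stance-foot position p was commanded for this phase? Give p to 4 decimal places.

ωT = 3.7250·0.647 = 2.410075; cosh(ωT) = 5.612302, sinh(ωT) = 5.522494
x(T) = p + (x₀−p)·cosh(ωT) + (ẋ₀/ω)·sinh(ωT) ⇒ p·(1 − cosh) = x(T) − x₀·cosh − (ẋ₀/ω)·sinh
numerator   = -0.5353 − (-0.0765)·5.612302 − (0.0889/3.7250)·5.522494 = -0.237757
denominator = 1 − 5.612302 = -4.612302
p = -0.237757 / -4.612302 = 0.0515

p = 0.0515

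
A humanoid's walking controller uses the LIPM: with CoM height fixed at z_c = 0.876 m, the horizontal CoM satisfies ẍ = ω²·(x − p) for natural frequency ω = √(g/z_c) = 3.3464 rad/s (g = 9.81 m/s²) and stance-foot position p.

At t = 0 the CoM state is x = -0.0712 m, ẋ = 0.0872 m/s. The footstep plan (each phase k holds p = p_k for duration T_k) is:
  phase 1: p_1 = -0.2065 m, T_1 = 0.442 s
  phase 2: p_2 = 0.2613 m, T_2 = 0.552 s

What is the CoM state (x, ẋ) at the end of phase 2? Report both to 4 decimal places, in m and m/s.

x = 0.9887, ẋ = 2.6679

phase 1: p=-0.2065, T=0.442, ωT=1.479109, cosh=2.308437, sinh=2.080596; start (x,ẋ)=(-0.071200, 0.087200) → end (x,ẋ)=(0.160047, 1.143323)
phase 2: p=0.2613, T=0.552, ωT=1.847213, cosh=3.249897, sinh=3.092221; start (x,ẋ)=(0.160047, 1.143323) → end (x,ẋ)=(0.988720, 2.667938)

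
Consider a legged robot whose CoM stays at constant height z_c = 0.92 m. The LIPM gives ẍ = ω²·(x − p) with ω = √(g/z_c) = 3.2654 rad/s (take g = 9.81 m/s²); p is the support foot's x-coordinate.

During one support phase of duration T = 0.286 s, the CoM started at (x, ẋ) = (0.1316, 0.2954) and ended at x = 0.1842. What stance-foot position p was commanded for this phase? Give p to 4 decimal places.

ωT = 3.2654·0.286 = 0.933904; cosh(ωT) = 1.468720, sinh(ωT) = 1.075704
x(T) = p + (x₀−p)·cosh(ωT) + (ẋ₀/ω)·sinh(ωT) ⇒ p·(1 − cosh) = x(T) − x₀·cosh − (ẋ₀/ω)·sinh
numerator   = 0.1842 − (0.1316)·1.468720 − (0.2954/3.2654)·1.075704 = -0.106396
denominator = 1 − 1.468720 = -0.468720
p = -0.106396 / -0.468720 = 0.2270

p = 0.2270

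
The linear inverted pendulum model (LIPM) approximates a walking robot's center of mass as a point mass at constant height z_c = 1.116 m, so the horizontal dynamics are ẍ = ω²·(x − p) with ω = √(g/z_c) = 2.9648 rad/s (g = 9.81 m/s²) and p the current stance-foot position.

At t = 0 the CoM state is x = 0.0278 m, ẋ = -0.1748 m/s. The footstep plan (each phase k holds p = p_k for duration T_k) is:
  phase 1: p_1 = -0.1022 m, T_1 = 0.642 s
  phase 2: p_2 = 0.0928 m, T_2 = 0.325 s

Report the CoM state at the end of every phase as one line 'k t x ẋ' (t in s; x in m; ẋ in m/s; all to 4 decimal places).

phase 1: p=-0.1022, T=0.642, ωT=1.903402, cosh=3.428868, sinh=3.279808; start (x,ẋ)=(0.027800, -0.174800) → end (x,ẋ)=(0.150181, 0.664750)
phase 2: p=0.0928, T=0.325, ωT=0.963560, cosh=1.501271, sinh=1.119739; start (x,ẋ)=(0.150181, 0.664750) → end (x,ẋ)=(0.430005, 1.188463)

1 0.6420 0.1502 0.6648
2 0.9670 0.4300 1.1885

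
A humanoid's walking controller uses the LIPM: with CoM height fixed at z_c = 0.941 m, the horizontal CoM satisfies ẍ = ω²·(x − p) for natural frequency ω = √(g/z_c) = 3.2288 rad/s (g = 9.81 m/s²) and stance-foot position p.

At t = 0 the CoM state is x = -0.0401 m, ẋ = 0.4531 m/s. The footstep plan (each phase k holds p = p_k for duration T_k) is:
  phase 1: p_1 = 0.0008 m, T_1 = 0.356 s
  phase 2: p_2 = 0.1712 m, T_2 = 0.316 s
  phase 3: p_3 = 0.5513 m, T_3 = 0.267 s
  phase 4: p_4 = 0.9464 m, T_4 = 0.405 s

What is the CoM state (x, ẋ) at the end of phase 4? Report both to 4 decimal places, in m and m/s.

phase 1: p=0.0008, T=0.356, ωT=1.149453, cosh=1.736638, sinh=1.419828; start (x,ẋ)=(-0.040100, 0.453100) → end (x,ẋ)=(0.129017, 0.599371)
phase 2: p=0.1712, T=0.316, ωT=1.020301, cosh=1.567258, sinh=1.206771; start (x,ẋ)=(0.129017, 0.599371) → end (x,ẋ)=(0.329105, 0.775006)
phase 3: p=0.5513, T=0.267, ωT=0.862090, cosh=1.395191, sinh=0.972913; start (x,ẋ)=(0.329105, 0.775006) → end (x,ẋ)=(0.474822, 0.383291)
phase 4: p=0.9464, T=0.405, ωT=1.307664, cosh=1.983989, sinh=1.713538; start (x,ẋ)=(0.474822, 0.383291) → end (x,ẋ)=(0.214209, -1.848639)

x = 0.2142, ẋ = -1.8486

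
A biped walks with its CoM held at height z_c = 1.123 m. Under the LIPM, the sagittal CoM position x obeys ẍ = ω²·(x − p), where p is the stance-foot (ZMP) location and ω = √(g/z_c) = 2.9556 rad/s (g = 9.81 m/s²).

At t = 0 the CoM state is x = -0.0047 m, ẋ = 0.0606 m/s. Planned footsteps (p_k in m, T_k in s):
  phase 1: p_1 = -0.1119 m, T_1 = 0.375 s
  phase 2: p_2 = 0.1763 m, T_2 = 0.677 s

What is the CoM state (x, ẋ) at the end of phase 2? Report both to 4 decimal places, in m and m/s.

x = 0.5236, ẋ = 1.1302

phase 1: p=-0.1119, T=0.375, ωT=1.108350, cosh=1.679730, sinh=1.349626; start (x,ẋ)=(-0.004700, 0.060600) → end (x,ẋ)=(0.095839, 0.529408)
phase 2: p=0.1763, T=0.677, ωT=2.000941, cosh=3.765611, sinh=3.630403; start (x,ẋ)=(0.095839, 0.529408) → end (x,ẋ)=(0.523594, 1.130195)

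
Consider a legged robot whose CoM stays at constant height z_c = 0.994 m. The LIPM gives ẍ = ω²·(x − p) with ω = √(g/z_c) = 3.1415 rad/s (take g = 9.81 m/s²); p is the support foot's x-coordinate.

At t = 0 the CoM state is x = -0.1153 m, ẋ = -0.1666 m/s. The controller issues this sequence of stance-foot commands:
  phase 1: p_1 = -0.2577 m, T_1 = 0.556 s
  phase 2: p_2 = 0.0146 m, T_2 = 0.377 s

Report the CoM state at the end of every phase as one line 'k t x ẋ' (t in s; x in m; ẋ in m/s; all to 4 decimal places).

phase 1: p=-0.2577, T=0.556, ωT=1.746674, cosh=2.954924, sinh=2.780571; start (x,ẋ)=(-0.115300, -0.166600) → end (x,ẋ)=(0.015622, 0.751597)
phase 2: p=0.0146, T=0.377, ωT=1.184346, cosh=1.787247, sinh=1.481300; start (x,ẋ)=(0.015622, 0.751597) → end (x,ẋ)=(0.370824, 1.348045)

1 0.5560 0.0156 0.7516
2 0.9330 0.3708 1.3480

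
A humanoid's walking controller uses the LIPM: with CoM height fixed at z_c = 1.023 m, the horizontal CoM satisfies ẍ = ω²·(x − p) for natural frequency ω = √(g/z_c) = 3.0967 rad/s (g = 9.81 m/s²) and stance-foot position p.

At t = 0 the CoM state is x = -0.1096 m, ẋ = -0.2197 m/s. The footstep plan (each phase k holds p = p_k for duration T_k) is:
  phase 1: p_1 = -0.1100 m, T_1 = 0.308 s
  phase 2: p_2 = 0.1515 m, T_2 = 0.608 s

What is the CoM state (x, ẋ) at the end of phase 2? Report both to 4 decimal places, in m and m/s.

phase 1: p=-0.1100, T=0.308, ωT=0.953784, cosh=1.490396, sinh=1.105115; start (x,ẋ)=(-0.109600, -0.219700) → end (x,ẋ)=(-0.187808, -0.326071)
phase 2: p=0.1515, T=0.608, ωT=1.882794, cosh=3.362001, sinh=3.209837; start (x,ẋ)=(-0.187808, -0.326071) → end (x,ẋ)=(-1.327238, -4.468939)

x = -1.3272, ẋ = -4.4689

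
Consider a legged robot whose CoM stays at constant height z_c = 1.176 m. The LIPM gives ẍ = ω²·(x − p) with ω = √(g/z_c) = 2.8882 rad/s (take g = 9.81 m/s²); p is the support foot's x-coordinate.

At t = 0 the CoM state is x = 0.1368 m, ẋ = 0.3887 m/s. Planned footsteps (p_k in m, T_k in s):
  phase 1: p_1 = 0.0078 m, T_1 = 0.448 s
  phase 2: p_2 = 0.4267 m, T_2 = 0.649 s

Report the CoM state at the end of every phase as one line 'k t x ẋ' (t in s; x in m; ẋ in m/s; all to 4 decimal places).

1 0.4480 0.4877 1.3904
2 1.0970 2.1619 5.1979

phase 1: p=0.0078, T=0.448, ωT=1.293914, cosh=1.960614, sinh=1.686418; start (x,ẋ)=(0.136800, 0.388700) → end (x,ẋ)=(0.487681, 1.390412)
phase 2: p=0.4267, T=0.649, ωT=1.874442, cosh=3.335310, sinh=3.181870; start (x,ẋ)=(0.487681, 1.390412) → end (x,ẋ)=(2.161878, 5.197863)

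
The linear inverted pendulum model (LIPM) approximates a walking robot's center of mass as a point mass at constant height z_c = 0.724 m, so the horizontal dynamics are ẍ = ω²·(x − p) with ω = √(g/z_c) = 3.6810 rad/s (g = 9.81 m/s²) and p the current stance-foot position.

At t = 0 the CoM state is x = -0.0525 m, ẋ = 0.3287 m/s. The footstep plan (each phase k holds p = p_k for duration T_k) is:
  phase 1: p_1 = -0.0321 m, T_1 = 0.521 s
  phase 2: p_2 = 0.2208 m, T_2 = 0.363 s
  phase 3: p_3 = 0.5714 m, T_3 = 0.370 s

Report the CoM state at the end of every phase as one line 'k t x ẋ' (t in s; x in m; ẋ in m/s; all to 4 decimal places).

phase 1: p=-0.0321, T=0.521, ωT=1.917801, cosh=3.476453, sinh=3.329523; start (x,ẋ)=(-0.052500, 0.328700) → end (x,ẋ)=(0.194295, 0.892688)
phase 2: p=0.2208, T=0.363, ωT=1.336203, cosh=2.033706, sinh=1.770864; start (x,ẋ)=(0.194295, 0.892688) → end (x,ẋ)=(0.596353, 1.642689)
phase 3: p=0.5714, T=0.370, ωT=1.361970, cosh=2.080016, sinh=1.823860; start (x,ẋ)=(0.596353, 1.642689) → end (x,ẋ)=(1.437221, 3.584342)

1 0.5210 0.1943 0.8927
2 0.8840 0.5964 1.6427
3 1.2540 1.4372 3.5843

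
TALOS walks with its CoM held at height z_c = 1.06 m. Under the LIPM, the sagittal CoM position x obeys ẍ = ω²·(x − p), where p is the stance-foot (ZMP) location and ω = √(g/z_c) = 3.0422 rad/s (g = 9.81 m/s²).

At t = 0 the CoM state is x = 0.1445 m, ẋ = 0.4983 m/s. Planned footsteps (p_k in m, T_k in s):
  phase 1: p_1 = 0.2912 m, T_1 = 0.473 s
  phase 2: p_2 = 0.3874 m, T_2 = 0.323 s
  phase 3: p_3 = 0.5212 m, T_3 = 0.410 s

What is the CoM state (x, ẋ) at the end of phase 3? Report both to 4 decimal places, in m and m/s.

x = 0.1478, ẋ = -0.9634

phase 1: p=0.2912, T=0.473, ωT=1.438961, cosh=2.226743, sinh=1.989568; start (x,ẋ)=(0.144500, 0.498300) → end (x,ẋ)=(0.290420, 0.221660)
phase 2: p=0.3874, T=0.323, ωT=0.982631, cosh=1.522900, sinh=1.148575; start (x,ẋ)=(0.290420, 0.221660) → end (x,ẋ)=(0.323396, -0.001301)
phase 3: p=0.5212, T=0.410, ωT=1.247302, cosh=1.884109, sinh=1.596830; start (x,ẋ)=(0.323396, -0.001301) → end (x,ẋ)=(0.147834, -0.963356)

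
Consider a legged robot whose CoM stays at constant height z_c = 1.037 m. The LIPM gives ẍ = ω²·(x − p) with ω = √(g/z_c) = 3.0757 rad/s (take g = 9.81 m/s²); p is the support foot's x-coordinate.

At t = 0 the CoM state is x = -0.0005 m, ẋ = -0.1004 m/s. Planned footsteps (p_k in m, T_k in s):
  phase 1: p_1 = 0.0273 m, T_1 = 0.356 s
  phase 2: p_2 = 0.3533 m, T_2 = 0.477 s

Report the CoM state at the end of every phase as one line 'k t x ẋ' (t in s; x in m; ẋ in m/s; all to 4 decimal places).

1 0.3560 -0.0622 -0.2803
2 0.8330 -0.7827 -3.2640

phase 1: p=0.0273, T=0.356, ωT=1.094949, cosh=1.661794, sinh=1.327237; start (x,ẋ)=(-0.000500, -0.100400) → end (x,ẋ)=(-0.062223, -0.280329)
phase 2: p=0.3533, T=0.477, ωT=1.467109, cosh=2.283635, sinh=2.053044; start (x,ẋ)=(-0.062223, -0.280329) → end (x,ẋ)=(-0.782723, -3.264007)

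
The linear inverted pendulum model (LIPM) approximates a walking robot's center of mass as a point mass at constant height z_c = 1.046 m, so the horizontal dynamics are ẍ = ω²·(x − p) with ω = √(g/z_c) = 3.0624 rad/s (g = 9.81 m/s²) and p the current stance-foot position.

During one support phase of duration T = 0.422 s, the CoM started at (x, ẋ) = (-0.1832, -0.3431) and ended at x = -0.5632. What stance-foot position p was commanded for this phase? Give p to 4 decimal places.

ωT = 3.0624·0.422 = 1.292333; cosh(ωT) = 1.957950, sinh(ωT) = 1.683321
x(T) = p + (x₀−p)·cosh(ωT) + (ẋ₀/ω)·sinh(ωT) ⇒ p·(1 − cosh) = x(T) − x₀·cosh − (ẋ₀/ω)·sinh
numerator   = -0.5632 − (-0.1832)·1.957950 − (-0.3431/3.0624)·1.683321 = -0.015910
denominator = 1 − 1.957950 = -0.957950
p = -0.015910 / -0.957950 = 0.0166

p = 0.0166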